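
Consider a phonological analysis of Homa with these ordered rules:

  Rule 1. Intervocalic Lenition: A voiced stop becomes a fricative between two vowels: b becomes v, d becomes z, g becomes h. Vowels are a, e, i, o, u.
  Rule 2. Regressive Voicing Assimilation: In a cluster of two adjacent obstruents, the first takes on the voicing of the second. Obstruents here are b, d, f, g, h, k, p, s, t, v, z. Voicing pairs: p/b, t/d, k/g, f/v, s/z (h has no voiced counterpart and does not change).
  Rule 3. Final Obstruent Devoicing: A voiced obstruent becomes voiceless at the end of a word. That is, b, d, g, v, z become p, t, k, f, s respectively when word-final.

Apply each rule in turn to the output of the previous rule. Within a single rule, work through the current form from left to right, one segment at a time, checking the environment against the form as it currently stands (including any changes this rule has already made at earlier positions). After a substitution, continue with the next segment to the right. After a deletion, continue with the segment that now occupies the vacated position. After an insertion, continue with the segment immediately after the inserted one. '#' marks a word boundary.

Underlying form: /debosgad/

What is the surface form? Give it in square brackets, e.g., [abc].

Rule 1 Intervocalic Lenition: [debosgad] → [devosgad]
Rule 2 Regressive Voicing Assimilation: [devosgad] → [devozgad]
Rule 3 Final Obstruent Devoicing: [devozgad] → [devozgat]

[devozgat]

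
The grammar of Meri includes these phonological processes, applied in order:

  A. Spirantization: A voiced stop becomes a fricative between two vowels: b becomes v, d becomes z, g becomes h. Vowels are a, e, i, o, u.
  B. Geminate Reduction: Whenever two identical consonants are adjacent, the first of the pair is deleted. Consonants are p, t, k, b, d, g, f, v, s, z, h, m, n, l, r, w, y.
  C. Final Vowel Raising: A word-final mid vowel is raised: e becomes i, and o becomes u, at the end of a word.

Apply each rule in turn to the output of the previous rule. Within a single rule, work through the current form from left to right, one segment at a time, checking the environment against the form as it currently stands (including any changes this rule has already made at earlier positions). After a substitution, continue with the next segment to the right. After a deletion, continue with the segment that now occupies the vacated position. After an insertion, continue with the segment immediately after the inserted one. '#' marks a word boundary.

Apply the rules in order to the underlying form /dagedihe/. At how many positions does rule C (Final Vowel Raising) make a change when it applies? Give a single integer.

A Spirantization: [dagedihe] → [dahezihe]
B Geminate Reduction: no change — [dahezihe]
C Final Vowel Raising: [dahezihe] → [dahezihi]
Rule C changed 1 position(s).

1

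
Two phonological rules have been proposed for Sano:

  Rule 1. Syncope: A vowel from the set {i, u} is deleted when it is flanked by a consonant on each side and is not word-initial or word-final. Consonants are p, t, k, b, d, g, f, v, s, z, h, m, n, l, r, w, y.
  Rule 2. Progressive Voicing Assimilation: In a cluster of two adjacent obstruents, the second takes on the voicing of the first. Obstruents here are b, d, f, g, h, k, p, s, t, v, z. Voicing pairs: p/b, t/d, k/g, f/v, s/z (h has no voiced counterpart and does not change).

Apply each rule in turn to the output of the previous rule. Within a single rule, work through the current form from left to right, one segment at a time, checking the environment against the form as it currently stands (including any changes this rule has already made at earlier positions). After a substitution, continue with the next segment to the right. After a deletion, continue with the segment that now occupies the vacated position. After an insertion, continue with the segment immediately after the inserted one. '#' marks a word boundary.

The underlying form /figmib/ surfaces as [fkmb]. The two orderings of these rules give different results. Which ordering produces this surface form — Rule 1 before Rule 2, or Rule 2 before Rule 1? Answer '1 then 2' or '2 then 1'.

Order 1 then 2:
  1 Syncope: [figmib] → [fgmb]
  2 Progressive Voicing Assimilation: [fgmb] → [fkmb]
  result: [fkmb]
Order 2 then 1:
  2 Progressive Voicing Assimilation: no change — [figmib]
  1 Syncope: [figmib] → [fgmb]
  result: [fgmb]

1 then 2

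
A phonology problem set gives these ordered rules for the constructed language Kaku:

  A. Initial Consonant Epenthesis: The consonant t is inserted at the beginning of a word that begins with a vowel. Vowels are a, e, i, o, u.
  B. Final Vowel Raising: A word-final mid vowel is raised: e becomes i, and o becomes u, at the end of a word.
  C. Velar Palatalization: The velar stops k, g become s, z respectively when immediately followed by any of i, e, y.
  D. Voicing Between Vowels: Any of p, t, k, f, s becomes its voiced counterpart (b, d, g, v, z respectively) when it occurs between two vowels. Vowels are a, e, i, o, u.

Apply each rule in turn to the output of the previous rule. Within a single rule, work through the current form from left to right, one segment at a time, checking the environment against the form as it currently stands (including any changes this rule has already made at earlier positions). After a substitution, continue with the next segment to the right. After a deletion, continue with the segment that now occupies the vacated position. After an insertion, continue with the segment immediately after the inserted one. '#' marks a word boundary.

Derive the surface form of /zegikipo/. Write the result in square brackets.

A Initial Consonant Epenthesis: no change — [zegikipo]
B Final Vowel Raising: [zegikipo] → [zegikipu]
C Velar Palatalization: [zegikipu] → [zezisipu]
D Voicing Between Vowels: [zezisipu] → [zezizibu]

[zezizibu]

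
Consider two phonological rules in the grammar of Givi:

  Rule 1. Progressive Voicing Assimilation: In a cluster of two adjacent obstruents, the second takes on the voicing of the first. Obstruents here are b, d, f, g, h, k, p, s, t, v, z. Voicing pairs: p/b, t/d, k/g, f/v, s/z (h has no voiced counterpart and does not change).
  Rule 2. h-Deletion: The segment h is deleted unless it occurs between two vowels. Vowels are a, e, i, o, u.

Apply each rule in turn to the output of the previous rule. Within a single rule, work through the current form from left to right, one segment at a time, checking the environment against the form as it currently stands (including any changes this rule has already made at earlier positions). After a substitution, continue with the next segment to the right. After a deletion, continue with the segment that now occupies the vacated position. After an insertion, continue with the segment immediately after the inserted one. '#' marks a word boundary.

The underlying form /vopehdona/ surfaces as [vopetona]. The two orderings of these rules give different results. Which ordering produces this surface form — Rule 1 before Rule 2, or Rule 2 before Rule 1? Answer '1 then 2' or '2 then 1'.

1 then 2

Order 1 then 2:
  1 Progressive Voicing Assimilation: [vopehdona] → [vopehtona]
  2 h-Deletion: [vopehtona] → [vopetona]
  result: [vopetona]
Order 2 then 1:
  2 h-Deletion: [vopehdona] → [vopedona]
  1 Progressive Voicing Assimilation: no change — [vopedona]
  result: [vopedona]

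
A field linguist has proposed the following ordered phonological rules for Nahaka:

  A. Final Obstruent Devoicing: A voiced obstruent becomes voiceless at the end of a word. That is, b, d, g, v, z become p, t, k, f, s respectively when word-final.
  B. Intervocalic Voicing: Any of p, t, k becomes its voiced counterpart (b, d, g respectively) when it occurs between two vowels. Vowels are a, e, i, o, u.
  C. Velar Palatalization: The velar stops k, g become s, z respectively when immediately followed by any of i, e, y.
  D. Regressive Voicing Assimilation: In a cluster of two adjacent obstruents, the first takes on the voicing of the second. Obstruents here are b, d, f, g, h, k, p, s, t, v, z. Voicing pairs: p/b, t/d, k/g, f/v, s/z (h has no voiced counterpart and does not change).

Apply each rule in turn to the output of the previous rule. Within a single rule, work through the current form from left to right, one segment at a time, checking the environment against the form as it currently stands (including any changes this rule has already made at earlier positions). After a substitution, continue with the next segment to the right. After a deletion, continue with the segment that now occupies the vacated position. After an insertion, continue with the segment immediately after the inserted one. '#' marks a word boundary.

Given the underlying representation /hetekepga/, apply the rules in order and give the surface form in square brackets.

[hedezebga]

A Final Obstruent Devoicing: no change — [hetekepga]
B Intervocalic Voicing: [hetekepga] → [hedegepga]
C Velar Palatalization: [hedegepga] → [hedezepga]
D Regressive Voicing Assimilation: [hedezepga] → [hedezebga]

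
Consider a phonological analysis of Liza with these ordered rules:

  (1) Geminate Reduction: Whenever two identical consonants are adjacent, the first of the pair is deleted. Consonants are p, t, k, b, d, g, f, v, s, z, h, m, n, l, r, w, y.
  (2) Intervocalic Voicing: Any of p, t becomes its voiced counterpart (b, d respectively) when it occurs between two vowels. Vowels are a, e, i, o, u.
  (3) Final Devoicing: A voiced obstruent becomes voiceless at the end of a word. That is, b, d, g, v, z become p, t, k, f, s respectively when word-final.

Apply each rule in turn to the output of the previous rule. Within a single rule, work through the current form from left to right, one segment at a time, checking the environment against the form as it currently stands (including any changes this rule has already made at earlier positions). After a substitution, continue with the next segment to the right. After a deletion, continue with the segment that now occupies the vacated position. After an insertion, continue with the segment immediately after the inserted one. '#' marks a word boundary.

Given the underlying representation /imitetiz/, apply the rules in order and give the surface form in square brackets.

(1) Geminate Reduction: no change — [imitetiz]
(2) Intervocalic Voicing: [imitetiz] → [imidediz]
(3) Final Devoicing: [imidediz] → [imidedis]

[imidedis]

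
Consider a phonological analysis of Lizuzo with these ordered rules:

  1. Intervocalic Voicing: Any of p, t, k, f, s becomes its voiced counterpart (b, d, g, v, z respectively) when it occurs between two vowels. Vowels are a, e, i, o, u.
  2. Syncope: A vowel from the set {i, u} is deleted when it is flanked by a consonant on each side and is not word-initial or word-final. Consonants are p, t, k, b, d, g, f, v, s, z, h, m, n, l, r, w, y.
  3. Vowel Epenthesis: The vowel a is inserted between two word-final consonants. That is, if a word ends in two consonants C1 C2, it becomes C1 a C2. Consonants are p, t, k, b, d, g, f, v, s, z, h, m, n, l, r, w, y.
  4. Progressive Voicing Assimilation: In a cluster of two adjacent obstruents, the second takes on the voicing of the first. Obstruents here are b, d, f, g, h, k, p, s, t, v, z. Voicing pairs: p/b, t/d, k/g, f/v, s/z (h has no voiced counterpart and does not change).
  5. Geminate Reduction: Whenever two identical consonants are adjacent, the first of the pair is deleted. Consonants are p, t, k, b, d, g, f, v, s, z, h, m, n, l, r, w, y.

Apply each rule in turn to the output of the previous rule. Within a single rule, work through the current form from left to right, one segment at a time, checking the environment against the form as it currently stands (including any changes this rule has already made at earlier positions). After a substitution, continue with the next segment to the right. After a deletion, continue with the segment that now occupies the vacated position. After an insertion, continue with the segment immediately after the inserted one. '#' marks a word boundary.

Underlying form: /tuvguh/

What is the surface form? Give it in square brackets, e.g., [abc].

1 Intervocalic Voicing: no change — [tuvguh]
2 Syncope: [tuvguh] → [tvgh]
3 Vowel Epenthesis: [tvgh] → [tvgah]
4 Progressive Voicing Assimilation: [tvgah] → [tfkah]
5 Geminate Reduction: no change — [tfkah]

[tfkah]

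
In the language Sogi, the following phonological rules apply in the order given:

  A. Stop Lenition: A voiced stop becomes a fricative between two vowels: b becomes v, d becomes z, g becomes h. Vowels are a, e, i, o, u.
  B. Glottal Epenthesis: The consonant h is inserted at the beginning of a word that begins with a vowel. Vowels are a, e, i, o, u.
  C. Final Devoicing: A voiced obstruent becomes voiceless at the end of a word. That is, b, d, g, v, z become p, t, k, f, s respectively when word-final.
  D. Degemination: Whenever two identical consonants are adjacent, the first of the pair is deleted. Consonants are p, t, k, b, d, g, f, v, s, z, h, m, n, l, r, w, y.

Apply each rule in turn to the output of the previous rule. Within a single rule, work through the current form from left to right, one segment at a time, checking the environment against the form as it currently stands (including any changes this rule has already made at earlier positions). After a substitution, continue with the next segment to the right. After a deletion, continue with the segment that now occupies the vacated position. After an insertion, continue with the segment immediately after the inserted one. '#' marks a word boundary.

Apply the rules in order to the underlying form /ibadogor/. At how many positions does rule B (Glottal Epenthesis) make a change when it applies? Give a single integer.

A Stop Lenition: [ibadogor] → [ivazohor]
B Glottal Epenthesis: [ivazohor] → [hivazohor]
C Final Devoicing: no change — [hivazohor]
D Degemination: no change — [hivazohor]
Rule B changed 1 position(s).

1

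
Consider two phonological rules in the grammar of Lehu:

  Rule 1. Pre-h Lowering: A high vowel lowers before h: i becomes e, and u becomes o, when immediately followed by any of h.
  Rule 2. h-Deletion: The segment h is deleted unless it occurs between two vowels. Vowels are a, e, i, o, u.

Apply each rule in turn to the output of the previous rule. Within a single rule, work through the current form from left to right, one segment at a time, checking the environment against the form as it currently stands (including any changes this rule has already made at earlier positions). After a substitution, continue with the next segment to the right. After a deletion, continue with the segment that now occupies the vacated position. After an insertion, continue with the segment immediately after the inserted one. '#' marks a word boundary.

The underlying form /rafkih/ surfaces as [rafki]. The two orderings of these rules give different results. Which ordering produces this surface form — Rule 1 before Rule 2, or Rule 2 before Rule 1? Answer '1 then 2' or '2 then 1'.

Order 1 then 2:
  1 Pre-h Lowering: [rafkih] → [rafkeh]
  2 h-Deletion: [rafkeh] → [rafke]
  result: [rafke]
Order 2 then 1:
  2 h-Deletion: [rafkih] → [rafki]
  1 Pre-h Lowering: no change — [rafki]
  result: [rafki]

2 then 1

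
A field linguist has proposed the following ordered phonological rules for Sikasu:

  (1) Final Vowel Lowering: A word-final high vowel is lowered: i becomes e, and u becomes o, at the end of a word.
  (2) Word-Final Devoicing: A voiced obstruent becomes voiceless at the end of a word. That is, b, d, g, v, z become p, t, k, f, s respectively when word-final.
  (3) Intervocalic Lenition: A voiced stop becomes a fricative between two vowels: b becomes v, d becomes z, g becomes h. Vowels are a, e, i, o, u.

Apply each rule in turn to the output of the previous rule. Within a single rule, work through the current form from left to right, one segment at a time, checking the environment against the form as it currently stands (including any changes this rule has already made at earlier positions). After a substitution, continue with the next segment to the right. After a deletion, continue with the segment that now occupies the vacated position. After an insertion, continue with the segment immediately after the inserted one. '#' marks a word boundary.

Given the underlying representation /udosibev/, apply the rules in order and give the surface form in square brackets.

[uzosivef]

(1) Final Vowel Lowering: no change — [udosibev]
(2) Word-Final Devoicing: [udosibev] → [udosibef]
(3) Intervocalic Lenition: [udosibef] → [uzosivef]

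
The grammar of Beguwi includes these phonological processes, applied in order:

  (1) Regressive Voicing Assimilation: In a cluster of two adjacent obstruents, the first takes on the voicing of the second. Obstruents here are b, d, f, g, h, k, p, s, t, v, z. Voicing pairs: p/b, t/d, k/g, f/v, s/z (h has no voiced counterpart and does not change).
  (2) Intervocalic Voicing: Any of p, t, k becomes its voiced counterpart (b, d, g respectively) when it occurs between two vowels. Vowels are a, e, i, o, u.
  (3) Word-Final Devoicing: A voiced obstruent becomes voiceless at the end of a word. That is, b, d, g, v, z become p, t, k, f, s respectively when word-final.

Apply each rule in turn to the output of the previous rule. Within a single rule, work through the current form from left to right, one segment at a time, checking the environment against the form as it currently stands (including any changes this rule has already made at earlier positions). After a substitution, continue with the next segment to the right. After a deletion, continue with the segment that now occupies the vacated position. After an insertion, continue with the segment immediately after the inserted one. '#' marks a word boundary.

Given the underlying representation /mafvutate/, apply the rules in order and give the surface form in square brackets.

(1) Regressive Voicing Assimilation: [mafvutate] → [mavvutate]
(2) Intervocalic Voicing: [mavvutate] → [mavvudade]
(3) Word-Final Devoicing: no change — [mavvudade]

[mavvudade]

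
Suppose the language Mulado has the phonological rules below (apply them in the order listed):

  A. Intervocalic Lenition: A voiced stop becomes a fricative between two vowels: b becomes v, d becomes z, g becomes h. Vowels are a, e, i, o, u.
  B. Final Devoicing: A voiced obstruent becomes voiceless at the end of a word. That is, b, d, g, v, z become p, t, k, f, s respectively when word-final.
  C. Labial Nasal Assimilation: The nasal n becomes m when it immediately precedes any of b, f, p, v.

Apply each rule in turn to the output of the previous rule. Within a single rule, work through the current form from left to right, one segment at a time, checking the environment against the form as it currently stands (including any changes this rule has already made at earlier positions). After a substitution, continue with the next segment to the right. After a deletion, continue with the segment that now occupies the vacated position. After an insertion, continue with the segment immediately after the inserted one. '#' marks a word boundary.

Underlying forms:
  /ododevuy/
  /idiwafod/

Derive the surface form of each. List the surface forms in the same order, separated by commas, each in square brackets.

[ozozevuy], [iziwafot]

/ododevuy/:
  A Intervocalic Lenition: [ododevuy] → [ozozevuy]
  B Final Devoicing: no change — [ozozevuy]
  C Labial Nasal Assimilation: no change — [ozozevuy]
/idiwafod/:
  A Intervocalic Lenition: [idiwafod] → [iziwafod]
  B Final Devoicing: [iziwafod] → [iziwafot]
  C Labial Nasal Assimilation: no change — [iziwafot]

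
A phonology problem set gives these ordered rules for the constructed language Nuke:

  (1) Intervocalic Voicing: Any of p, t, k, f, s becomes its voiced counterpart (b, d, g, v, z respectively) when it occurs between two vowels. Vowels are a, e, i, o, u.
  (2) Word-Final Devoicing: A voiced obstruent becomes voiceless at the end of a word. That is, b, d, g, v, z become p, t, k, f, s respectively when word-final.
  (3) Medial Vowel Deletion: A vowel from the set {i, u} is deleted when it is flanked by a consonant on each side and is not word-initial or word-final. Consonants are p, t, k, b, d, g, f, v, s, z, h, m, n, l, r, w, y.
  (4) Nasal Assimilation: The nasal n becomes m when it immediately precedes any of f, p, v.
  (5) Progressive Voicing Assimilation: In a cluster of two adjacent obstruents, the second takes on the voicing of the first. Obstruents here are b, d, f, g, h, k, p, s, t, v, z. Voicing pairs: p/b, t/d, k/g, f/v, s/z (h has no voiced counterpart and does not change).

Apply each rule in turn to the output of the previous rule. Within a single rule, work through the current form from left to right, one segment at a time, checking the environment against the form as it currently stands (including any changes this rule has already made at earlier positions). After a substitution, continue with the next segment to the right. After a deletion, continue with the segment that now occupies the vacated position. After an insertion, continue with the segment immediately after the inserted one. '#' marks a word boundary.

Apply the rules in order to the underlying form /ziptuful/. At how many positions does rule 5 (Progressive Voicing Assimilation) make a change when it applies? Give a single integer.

2

(1) Intervocalic Voicing: [ziptuful] → [ziptuvul]
(2) Word-Final Devoicing: no change — [ziptuvul]
(3) Medial Vowel Deletion: [ziptuvul] → [zptvl]
(4) Nasal Assimilation: no change — [zptvl]
(5) Progressive Voicing Assimilation: [zptvl] → [zbdvl]
Rule 5 changed 2 position(s).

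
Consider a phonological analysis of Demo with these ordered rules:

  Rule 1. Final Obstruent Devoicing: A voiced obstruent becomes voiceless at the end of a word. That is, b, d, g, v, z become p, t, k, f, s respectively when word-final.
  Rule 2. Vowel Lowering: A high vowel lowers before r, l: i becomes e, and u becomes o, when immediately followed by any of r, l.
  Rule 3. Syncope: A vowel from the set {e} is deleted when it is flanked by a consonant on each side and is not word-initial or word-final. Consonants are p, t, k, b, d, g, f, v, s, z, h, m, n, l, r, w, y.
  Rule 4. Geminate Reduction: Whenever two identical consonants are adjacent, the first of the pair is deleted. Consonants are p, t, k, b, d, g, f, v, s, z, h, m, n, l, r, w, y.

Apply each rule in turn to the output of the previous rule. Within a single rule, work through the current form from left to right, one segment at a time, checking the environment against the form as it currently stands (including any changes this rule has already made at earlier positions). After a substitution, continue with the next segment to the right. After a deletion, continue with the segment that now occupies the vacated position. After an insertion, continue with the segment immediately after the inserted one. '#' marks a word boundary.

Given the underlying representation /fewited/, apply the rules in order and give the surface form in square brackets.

Rule 1 Final Obstruent Devoicing: [fewited] → [fewitet]
Rule 2 Vowel Lowering: no change — [fewitet]
Rule 3 Syncope: [fewitet] → [fwitt]
Rule 4 Geminate Reduction: [fwitt] → [fwit]

[fwit]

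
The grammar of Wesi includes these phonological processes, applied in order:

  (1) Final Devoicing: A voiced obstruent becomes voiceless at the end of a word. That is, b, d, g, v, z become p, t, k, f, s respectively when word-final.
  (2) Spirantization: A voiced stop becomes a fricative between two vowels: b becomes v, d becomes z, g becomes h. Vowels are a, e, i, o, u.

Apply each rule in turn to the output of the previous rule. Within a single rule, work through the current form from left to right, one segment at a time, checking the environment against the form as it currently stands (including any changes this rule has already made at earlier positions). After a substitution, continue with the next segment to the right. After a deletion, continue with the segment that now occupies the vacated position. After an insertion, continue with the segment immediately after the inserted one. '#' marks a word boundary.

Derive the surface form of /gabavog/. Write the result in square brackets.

[gavavok]

(1) Final Devoicing: [gabavog] → [gabavok]
(2) Spirantization: [gabavok] → [gavavok]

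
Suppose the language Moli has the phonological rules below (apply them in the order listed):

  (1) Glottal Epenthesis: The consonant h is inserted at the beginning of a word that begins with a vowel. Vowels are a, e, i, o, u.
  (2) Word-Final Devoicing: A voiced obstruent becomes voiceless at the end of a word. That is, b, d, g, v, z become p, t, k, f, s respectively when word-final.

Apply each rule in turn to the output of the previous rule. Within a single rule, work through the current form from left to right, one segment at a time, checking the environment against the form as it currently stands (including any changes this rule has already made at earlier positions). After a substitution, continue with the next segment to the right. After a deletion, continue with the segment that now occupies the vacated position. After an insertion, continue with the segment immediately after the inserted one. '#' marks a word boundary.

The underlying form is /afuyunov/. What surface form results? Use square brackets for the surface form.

(1) Glottal Epenthesis: [afuyunov] → [hafuyunov]
(2) Word-Final Devoicing: [hafuyunov] → [hafuyunof]

[hafuyunof]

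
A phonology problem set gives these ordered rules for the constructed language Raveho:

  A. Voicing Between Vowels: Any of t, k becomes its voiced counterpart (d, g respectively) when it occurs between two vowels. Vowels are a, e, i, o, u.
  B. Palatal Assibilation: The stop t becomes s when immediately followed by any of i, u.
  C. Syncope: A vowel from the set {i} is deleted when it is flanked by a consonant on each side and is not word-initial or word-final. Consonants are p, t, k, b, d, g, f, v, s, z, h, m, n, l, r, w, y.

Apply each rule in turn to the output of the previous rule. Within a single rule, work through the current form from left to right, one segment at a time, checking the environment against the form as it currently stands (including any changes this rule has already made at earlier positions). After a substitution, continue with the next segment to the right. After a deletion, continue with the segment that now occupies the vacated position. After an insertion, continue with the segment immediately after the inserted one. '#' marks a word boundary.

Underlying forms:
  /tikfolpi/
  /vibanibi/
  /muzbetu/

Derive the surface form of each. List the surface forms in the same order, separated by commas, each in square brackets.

/tikfolpi/:
  A Voicing Between Vowels: no change — [tikfolpi]
  B Palatal Assibilation: [tikfolpi] → [sikfolpi]
  C Syncope: [sikfolpi] → [skfolpi]
/vibanibi/:
  A Voicing Between Vowels: no change — [vibanibi]
  B Palatal Assibilation: no change — [vibanibi]
  C Syncope: [vibanibi] → [vbanbi]
/muzbetu/:
  A Voicing Between Vowels: [muzbetu] → [muzbedu]
  B Palatal Assibilation: no change — [muzbedu]
  C Syncope: no change — [muzbedu]

[skfolpi], [vbanbi], [muzbedu]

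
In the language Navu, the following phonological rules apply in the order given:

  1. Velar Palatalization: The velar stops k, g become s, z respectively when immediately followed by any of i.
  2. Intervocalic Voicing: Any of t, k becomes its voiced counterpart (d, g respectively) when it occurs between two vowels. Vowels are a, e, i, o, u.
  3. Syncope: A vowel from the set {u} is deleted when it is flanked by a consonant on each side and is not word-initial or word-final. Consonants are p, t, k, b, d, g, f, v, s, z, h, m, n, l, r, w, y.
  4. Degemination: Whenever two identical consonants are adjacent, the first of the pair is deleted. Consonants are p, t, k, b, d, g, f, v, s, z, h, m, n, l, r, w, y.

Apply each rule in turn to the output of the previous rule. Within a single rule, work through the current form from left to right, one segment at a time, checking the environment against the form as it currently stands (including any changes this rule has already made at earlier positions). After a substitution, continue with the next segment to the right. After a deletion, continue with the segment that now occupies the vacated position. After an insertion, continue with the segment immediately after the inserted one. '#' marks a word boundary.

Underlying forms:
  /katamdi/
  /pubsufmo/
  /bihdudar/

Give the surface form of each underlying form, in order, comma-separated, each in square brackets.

[kadamdi], [pbsfmo], [bihdar]

/katamdi/:
  1 Velar Palatalization: no change — [katamdi]
  2 Intervocalic Voicing: [katamdi] → [kadamdi]
  3 Syncope: no change — [kadamdi]
  4 Degemination: no change — [kadamdi]
/pubsufmo/:
  1 Velar Palatalization: no change — [pubsufmo]
  2 Intervocalic Voicing: no change — [pubsufmo]
  3 Syncope: [pubsufmo] → [pbsfmo]
  4 Degemination: no change — [pbsfmo]
/bihdudar/:
  1 Velar Palatalization: no change — [bihdudar]
  2 Intervocalic Voicing: no change — [bihdudar]
  3 Syncope: [bihdudar] → [bihddar]
  4 Degemination: [bihddar] → [bihdar]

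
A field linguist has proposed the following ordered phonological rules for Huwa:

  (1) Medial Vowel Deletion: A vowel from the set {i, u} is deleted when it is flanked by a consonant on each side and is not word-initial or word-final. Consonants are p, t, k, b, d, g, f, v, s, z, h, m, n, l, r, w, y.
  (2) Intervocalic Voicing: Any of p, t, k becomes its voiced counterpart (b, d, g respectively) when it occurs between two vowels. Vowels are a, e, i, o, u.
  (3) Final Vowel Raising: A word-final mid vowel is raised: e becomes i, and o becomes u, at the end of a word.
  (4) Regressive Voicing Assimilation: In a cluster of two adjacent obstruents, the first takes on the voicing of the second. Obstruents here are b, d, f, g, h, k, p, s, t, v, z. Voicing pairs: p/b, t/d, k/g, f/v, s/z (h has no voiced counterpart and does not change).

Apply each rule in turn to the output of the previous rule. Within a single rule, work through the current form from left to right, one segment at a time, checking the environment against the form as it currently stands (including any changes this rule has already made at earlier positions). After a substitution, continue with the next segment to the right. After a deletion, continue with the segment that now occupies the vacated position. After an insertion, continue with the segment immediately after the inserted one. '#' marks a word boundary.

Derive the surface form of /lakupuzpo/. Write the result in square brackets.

(1) Medial Vowel Deletion: [lakupuzpo] → [lakpzpo]
(2) Intervocalic Voicing: no change — [lakpzpo]
(3) Final Vowel Raising: [lakpzpo] → [lakpzpu]
(4) Regressive Voicing Assimilation: [lakpzpu] → [lakbspu]

[lakbspu]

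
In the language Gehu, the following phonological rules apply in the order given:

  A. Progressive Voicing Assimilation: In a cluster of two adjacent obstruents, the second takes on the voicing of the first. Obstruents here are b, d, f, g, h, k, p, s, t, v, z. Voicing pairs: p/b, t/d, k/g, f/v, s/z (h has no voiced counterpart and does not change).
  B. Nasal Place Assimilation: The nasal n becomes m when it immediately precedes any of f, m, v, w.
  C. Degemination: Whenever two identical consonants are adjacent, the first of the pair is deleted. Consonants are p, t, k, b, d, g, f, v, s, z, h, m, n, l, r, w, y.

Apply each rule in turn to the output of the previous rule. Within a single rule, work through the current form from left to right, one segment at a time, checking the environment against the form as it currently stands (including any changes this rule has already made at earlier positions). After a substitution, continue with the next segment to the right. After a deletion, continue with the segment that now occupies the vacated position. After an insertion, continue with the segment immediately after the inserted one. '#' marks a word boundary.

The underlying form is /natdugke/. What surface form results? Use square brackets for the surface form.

[natuge]

A Progressive Voicing Assimilation: [natdugke] → [nattugge]
B Nasal Place Assimilation: no change — [nattugge]
C Degemination: [nattugge] → [natuge]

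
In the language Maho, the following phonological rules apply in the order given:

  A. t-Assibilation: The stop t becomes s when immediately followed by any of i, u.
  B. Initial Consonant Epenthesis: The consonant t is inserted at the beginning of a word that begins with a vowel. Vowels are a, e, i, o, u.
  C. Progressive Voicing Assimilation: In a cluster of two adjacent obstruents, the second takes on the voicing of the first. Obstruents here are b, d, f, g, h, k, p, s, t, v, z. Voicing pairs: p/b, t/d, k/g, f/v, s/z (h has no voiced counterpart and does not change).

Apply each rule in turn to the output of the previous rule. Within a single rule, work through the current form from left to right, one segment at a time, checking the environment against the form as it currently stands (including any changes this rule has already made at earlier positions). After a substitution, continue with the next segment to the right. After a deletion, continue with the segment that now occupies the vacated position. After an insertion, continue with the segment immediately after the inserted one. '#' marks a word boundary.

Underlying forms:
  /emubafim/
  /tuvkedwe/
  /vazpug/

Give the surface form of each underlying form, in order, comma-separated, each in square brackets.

[temubafim], [suvgedwe], [vazbug]

/emubafim/:
  A t-Assibilation: no change — [emubafim]
  B Initial Consonant Epenthesis: [emubafim] → [temubafim]
  C Progressive Voicing Assimilation: no change — [temubafim]
/tuvkedwe/:
  A t-Assibilation: [tuvkedwe] → [suvkedwe]
  B Initial Consonant Epenthesis: no change — [suvkedwe]
  C Progressive Voicing Assimilation: [suvkedwe] → [suvgedwe]
/vazpug/:
  A t-Assibilation: no change — [vazpug]
  B Initial Consonant Epenthesis: no change — [vazpug]
  C Progressive Voicing Assimilation: [vazpug] → [vazbug]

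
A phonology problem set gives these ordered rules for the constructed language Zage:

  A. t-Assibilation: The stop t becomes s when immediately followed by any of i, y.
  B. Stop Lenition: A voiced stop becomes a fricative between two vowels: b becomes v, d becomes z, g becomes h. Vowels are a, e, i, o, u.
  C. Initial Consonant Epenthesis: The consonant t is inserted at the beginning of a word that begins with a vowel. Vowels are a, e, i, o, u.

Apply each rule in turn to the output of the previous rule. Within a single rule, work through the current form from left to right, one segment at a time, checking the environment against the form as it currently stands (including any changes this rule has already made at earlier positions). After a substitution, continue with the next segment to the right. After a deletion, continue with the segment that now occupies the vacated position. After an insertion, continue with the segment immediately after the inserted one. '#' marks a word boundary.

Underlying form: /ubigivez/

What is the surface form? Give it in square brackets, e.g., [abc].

[tuvihivez]

A t-Assibilation: no change — [ubigivez]
B Stop Lenition: [ubigivez] → [uvihivez]
C Initial Consonant Epenthesis: [uvihivez] → [tuvihivez]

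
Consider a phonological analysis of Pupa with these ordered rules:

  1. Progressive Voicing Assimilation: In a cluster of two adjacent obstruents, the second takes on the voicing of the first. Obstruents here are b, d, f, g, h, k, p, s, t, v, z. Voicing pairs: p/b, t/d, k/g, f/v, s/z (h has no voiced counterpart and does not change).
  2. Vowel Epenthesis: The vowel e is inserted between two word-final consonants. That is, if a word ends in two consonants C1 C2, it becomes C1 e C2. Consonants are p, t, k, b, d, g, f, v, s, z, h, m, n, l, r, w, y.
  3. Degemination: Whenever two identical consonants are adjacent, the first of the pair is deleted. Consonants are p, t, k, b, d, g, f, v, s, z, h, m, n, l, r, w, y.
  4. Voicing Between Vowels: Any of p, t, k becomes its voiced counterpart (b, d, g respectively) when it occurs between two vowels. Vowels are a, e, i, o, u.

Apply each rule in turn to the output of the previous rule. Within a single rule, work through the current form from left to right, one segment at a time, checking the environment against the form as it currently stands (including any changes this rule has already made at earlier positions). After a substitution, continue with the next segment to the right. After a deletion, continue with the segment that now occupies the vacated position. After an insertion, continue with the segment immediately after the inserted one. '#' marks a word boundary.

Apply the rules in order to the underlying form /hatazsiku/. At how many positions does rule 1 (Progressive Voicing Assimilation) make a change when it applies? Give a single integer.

1 Progressive Voicing Assimilation: [hatazsiku] → [hatazziku]
2 Vowel Epenthesis: no change — [hatazziku]
3 Degemination: [hatazziku] → [hataziku]
4 Voicing Between Vowels: [hataziku] → [hadazigu]
Rule 1 changed 1 position(s).

1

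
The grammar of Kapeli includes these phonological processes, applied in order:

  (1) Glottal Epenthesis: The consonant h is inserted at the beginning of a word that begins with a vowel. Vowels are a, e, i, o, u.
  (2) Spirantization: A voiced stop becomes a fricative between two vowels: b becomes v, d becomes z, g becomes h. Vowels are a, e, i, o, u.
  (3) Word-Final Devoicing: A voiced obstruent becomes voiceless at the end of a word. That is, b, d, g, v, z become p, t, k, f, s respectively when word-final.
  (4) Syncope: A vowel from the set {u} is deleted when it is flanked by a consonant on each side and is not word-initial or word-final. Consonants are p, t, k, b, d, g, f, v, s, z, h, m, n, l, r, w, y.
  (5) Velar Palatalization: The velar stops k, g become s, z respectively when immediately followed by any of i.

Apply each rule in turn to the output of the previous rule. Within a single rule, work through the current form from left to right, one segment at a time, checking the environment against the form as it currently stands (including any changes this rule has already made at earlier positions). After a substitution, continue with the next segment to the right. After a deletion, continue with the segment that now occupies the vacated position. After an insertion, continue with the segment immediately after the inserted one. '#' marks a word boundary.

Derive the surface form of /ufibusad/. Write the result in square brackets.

[hfivsat]

(1) Glottal Epenthesis: [ufibusad] → [hufibusad]
(2) Spirantization: [hufibusad] → [hufivusad]
(3) Word-Final Devoicing: [hufivusad] → [hufivusat]
(4) Syncope: [hufivusat] → [hfivsat]
(5) Velar Palatalization: no change — [hfivsat]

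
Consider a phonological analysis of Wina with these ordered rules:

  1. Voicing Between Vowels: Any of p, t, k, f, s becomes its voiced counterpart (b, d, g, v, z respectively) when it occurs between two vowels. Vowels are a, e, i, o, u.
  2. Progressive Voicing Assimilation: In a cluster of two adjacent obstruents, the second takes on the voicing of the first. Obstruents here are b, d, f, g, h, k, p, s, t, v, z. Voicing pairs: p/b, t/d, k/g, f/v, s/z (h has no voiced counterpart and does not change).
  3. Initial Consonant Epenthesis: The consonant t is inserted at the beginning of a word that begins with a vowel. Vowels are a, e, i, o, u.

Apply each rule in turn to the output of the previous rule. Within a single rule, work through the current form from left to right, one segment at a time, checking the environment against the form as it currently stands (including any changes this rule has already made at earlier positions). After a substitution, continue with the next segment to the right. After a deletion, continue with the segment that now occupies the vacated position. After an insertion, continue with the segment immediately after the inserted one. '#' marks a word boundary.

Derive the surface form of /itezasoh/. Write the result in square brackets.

1 Voicing Between Vowels: [itezasoh] → [idezazoh]
2 Progressive Voicing Assimilation: no change — [idezazoh]
3 Initial Consonant Epenthesis: [idezazoh] → [tidezazoh]

[tidezazoh]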